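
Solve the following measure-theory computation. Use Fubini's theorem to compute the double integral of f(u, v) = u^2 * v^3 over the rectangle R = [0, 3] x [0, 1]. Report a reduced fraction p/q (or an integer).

f(u, v) is a tensor product of a function of u and a function of v, and both factors are bounded continuous (hence Lebesgue integrable) on the rectangle, so Fubini's theorem applies:
  integral_R f d(m x m) = (integral_a1^b1 u^2 du) * (integral_a2^b2 v^3 dv).
Inner integral in u: integral_{0}^{3} u^2 du = (3^3 - 0^3)/3
  = 9.
Inner integral in v: integral_{0}^{1} v^3 dv = (1^4 - 0^4)/4
  = 1/4.
Product: (9) * (1/4) = 9/4.

9/4


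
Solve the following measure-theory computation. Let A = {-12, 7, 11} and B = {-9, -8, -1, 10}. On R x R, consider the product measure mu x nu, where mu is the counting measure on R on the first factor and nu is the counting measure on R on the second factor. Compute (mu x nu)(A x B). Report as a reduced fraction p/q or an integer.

For a measurable rectangle A x B, the product measure satisfies
  (mu x nu)(A x B) = mu(A) * nu(B).
  mu(A) = 3.
  nu(B) = 4.
  (mu x nu)(A x B) = 3 * 4 = 12.

12


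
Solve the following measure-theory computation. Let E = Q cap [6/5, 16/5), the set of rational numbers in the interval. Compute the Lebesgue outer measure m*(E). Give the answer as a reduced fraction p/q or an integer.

Q cap [6/5, 16/5) is countable; list its elements as q_1, q_2, ... . Fix eps > 0 and cover the k-th point by an interval of length eps * 2^(-k). The cover has total length eps * sum_{k>=1} 2^(-k) = eps, so by definition of outer measure m*(Q cap [6/5, 16/5)) <= eps. Since eps was arbitrary and m* >= 0, the outer measure is 0.

0


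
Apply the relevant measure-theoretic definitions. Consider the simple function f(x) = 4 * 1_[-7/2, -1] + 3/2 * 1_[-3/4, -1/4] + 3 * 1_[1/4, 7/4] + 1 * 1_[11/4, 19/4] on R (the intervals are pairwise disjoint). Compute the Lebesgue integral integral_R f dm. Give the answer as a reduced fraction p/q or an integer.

For a simple function f = sum_i c_i * 1_{A_i} with disjoint A_i,
  integral f dm = sum_i c_i * m(A_i).
Lengths of the A_i:
  m(A_1) = -1 - (-7/2) = 5/2.
  m(A_2) = -1/4 - (-3/4) = 1/2.
  m(A_3) = 7/4 - 1/4 = 3/2.
  m(A_4) = 19/4 - 11/4 = 2.
Contributions c_i * m(A_i):
  (4) * (5/2) = 10.
  (3/2) * (1/2) = 3/4.
  (3) * (3/2) = 9/2.
  (1) * (2) = 2.
Total: 10 + 3/4 + 9/2 + 2 = 69/4.

69/4


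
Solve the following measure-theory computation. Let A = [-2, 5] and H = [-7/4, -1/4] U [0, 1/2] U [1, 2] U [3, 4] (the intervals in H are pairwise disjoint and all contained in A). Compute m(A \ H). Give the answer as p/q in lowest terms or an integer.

The ambient interval has length m(A) = 5 - (-2) = 7.
Since the holes are disjoint and sit inside A, by finite additivity
  m(H) = sum_i (b_i - a_i), and m(A \ H) = m(A) - m(H).
Computing the hole measures:
  m(H_1) = -1/4 - (-7/4) = 3/2.
  m(H_2) = 1/2 - 0 = 1/2.
  m(H_3) = 2 - 1 = 1.
  m(H_4) = 4 - 3 = 1.
Summed: m(H) = 3/2 + 1/2 + 1 + 1 = 4.
So m(A \ H) = 7 - 4 = 3.

3


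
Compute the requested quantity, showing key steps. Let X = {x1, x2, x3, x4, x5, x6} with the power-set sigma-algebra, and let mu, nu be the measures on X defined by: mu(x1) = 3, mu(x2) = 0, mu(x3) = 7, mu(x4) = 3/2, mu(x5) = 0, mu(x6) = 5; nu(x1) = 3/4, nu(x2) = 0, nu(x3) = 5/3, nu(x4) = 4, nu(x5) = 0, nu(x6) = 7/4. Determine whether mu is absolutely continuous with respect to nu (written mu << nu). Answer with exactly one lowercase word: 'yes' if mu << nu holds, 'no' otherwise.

mu << nu means: every nu-null measurable set is also mu-null; equivalently, for every atom x, if nu({x}) = 0 then mu({x}) = 0.
Checking each atom:
  x1: nu = 3/4 > 0 -> no constraint.
  x2: nu = 0, mu = 0 -> consistent with mu << nu.
  x3: nu = 5/3 > 0 -> no constraint.
  x4: nu = 4 > 0 -> no constraint.
  x5: nu = 0, mu = 0 -> consistent with mu << nu.
  x6: nu = 7/4 > 0 -> no constraint.
No atom violates the condition. Therefore mu << nu.

yes


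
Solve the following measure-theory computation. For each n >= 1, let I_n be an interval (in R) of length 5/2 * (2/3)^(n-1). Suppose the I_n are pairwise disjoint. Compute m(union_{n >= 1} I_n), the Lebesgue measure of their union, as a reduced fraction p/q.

By countable additivity of the Lebesgue measure on pairwise disjoint measurable sets,
  m(union_{n >= 1} I_n) = sum_{n >= 1} m(I_n) = sum_{n >= 1} a * r^(n-1),
  with a = 5/2 and r = 2/3.
Since 0 < r = 2/3 < 1, the geometric series converges:
  sum_{n >= 1} a * r^(n-1) = a / (1 - r).
  = 5/2 / (1 - 2/3)
  = 5/2 / (1/3)
  = 15/2.

15/2


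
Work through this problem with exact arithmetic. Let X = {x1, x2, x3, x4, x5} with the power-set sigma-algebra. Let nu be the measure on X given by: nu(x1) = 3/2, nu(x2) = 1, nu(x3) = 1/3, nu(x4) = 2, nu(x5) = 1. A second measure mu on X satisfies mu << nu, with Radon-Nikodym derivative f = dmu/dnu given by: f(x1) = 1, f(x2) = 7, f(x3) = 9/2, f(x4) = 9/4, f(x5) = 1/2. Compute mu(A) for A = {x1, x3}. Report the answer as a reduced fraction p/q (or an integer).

By the defining property of the Radon-Nikodym derivative, for every measurable set A,
  mu(A) = integral_A f dnu.
Since nu is a discrete measure concentrated on the atoms of X, the integral over A reduces to the sum
  mu(A) = sum_{x in A} f(x) * nu({x}).
Computing each term:
  x1: f(x1) * nu(x1) = 1 * 3/2 = 3/2.
  x3: f(x3) * nu(x3) = 9/2 * 1/3 = 3/2.
Summing: mu(A) = 3/2 + 3/2 = 3.

3


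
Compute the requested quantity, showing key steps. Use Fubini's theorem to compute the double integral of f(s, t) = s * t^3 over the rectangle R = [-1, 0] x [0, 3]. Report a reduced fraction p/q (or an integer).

f(s, t) is a tensor product of a function of s and a function of t, and both factors are bounded continuous (hence Lebesgue integrable) on the rectangle, so Fubini's theorem applies:
  integral_R f d(m x m) = (integral_a1^b1 s ds) * (integral_a2^b2 t^3 dt).
Inner integral in s: integral_{-1}^{0} s ds = (0^2 - (-1)^2)/2
  = -1/2.
Inner integral in t: integral_{0}^{3} t^3 dt = (3^4 - 0^4)/4
  = 81/4.
Product: (-1/2) * (81/4) = -81/8.

-81/8


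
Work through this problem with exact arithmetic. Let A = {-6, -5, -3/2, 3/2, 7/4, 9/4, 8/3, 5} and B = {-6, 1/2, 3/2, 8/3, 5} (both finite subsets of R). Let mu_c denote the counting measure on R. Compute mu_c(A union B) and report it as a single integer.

Counting measure on a finite set equals cardinality. By inclusion-exclusion, |A union B| = |A| + |B| - |A cap B|.
|A| = 8, |B| = 5, |A cap B| = 4.
So mu_c(A union B) = 8 + 5 - 4 = 9.

9


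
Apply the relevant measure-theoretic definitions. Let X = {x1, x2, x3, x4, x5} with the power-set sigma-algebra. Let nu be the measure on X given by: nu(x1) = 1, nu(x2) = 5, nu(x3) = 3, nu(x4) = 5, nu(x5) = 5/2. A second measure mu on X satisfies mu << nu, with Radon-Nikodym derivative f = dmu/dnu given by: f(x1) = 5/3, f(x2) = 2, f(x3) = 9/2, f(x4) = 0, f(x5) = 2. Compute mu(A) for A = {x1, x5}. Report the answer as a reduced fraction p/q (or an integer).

By the defining property of the Radon-Nikodym derivative, for every measurable set A,
  mu(A) = integral_A f dnu.
Since nu is a discrete measure concentrated on the atoms of X, the integral over A reduces to the sum
  mu(A) = sum_{x in A} f(x) * nu({x}).
Computing each term:
  x1: f(x1) * nu(x1) = 5/3 * 1 = 5/3.
  x5: f(x5) * nu(x5) = 2 * 5/2 = 5.
Summing: mu(A) = 5/3 + 5 = 20/3.

20/3


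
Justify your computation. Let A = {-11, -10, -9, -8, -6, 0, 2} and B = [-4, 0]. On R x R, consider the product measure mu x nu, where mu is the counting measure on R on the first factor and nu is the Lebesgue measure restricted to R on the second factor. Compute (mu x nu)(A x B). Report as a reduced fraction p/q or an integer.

For a measurable rectangle A x B, the product measure satisfies
  (mu x nu)(A x B) = mu(A) * nu(B).
  mu(A) = 7.
  nu(B) = 4.
  (mu x nu)(A x B) = 7 * 4 = 28.

28


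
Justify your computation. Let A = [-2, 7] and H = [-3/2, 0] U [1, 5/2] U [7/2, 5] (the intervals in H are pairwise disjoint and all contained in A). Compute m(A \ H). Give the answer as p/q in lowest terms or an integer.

The ambient interval has length m(A) = 7 - (-2) = 9.
Since the holes are disjoint and sit inside A, by finite additivity
  m(H) = sum_i (b_i - a_i), and m(A \ H) = m(A) - m(H).
Computing the hole measures:
  m(H_1) = 0 - (-3/2) = 3/2.
  m(H_2) = 5/2 - 1 = 3/2.
  m(H_3) = 5 - 7/2 = 3/2.
Summed: m(H) = 3/2 + 3/2 + 3/2 = 9/2.
So m(A \ H) = 9 - 9/2 = 9/2.

9/2


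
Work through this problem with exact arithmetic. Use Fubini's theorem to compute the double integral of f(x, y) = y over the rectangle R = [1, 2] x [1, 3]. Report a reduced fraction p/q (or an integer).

f(x, y) is a tensor product of a function of x and a function of y, and both factors are bounded continuous (hence Lebesgue integrable) on the rectangle, so Fubini's theorem applies:
  integral_R f d(m x m) = (integral_a1^b1 1 dx) * (integral_a2^b2 y dy).
Inner integral in x: integral_{1}^{2} 1 dx = (2^1 - 1^1)/1
  = 1.
Inner integral in y: integral_{1}^{3} y dy = (3^2 - 1^2)/2
  = 4.
Product: (1) * (4) = 4.

4


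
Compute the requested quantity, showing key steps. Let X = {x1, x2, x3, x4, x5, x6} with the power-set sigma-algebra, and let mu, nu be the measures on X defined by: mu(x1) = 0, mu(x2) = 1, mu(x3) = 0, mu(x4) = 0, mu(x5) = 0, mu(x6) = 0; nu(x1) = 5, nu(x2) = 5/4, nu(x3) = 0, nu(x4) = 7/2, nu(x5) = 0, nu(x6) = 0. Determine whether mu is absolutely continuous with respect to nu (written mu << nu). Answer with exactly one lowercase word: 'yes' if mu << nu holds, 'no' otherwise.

mu << nu means: every nu-null measurable set is also mu-null; equivalently, for every atom x, if nu({x}) = 0 then mu({x}) = 0.
Checking each atom:
  x1: nu = 5 > 0 -> no constraint.
  x2: nu = 5/4 > 0 -> no constraint.
  x3: nu = 0, mu = 0 -> consistent with mu << nu.
  x4: nu = 7/2 > 0 -> no constraint.
  x5: nu = 0, mu = 0 -> consistent with mu << nu.
  x6: nu = 0, mu = 0 -> consistent with mu << nu.
No atom violates the condition. Therefore mu << nu.

yes


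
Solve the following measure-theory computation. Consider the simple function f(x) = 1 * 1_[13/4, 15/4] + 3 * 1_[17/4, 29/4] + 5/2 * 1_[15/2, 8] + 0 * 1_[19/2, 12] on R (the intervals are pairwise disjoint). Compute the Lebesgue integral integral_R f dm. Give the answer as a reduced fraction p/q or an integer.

For a simple function f = sum_i c_i * 1_{A_i} with disjoint A_i,
  integral f dm = sum_i c_i * m(A_i).
Lengths of the A_i:
  m(A_1) = 15/4 - 13/4 = 1/2.
  m(A_2) = 29/4 - 17/4 = 3.
  m(A_3) = 8 - 15/2 = 1/2.
  m(A_4) = 12 - 19/2 = 5/2.
Contributions c_i * m(A_i):
  (1) * (1/2) = 1/2.
  (3) * (3) = 9.
  (5/2) * (1/2) = 5/4.
  (0) * (5/2) = 0.
Total: 1/2 + 9 + 5/4 + 0 = 43/4.

43/4


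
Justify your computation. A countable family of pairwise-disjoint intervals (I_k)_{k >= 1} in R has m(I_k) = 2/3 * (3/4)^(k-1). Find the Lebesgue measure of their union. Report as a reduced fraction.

By countable additivity of the Lebesgue measure on pairwise disjoint measurable sets,
  m(union_{k >= 1} I_k) = sum_{k >= 1} m(I_k) = sum_{k >= 1} a * r^(k-1),
  with a = 2/3 and r = 3/4.
Since 0 < r = 3/4 < 1, the geometric series converges:
  sum_{k >= 1} a * r^(k-1) = a / (1 - r).
  = 2/3 / (1 - 3/4)
  = 2/3 / (1/4)
  = 8/3.

8/3


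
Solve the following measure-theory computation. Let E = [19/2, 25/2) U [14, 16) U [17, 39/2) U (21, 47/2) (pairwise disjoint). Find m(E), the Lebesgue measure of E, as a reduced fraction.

For pairwise disjoint intervals, m(union_i I_i) = sum_i m(I_i),
and m is invariant under swapping open/closed endpoints (single points have measure 0).
So m(E) = sum_i (b_i - a_i).
  I_1 has length 25/2 - 19/2 = 3.
  I_2 has length 16 - 14 = 2.
  I_3 has length 39/2 - 17 = 5/2.
  I_4 has length 47/2 - 21 = 5/2.
Summing:
  m(E) = 3 + 2 + 5/2 + 5/2 = 10.

10


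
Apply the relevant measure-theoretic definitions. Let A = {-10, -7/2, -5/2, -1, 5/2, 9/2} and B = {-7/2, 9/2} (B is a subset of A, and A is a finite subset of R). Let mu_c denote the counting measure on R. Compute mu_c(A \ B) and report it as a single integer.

Counting measure assigns mu_c(E) = |E| (number of elements) when E is finite. For B subset A, A \ B is the set of elements of A not in B, so |A \ B| = |A| - |B|.
|A| = 6, |B| = 2, so mu_c(A \ B) = 6 - 2 = 4.

4


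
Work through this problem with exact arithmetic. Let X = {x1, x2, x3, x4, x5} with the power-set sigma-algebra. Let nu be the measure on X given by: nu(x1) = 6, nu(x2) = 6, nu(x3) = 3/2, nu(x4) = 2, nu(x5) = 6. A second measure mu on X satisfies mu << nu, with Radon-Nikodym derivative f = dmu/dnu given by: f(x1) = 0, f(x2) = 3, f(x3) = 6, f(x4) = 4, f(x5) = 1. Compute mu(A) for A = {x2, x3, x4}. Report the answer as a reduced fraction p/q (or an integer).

By the defining property of the Radon-Nikodym derivative, for every measurable set A,
  mu(A) = integral_A f dnu.
Since nu is a discrete measure concentrated on the atoms of X, the integral over A reduces to the sum
  mu(A) = sum_{x in A} f(x) * nu({x}).
Computing each term:
  x2: f(x2) * nu(x2) = 3 * 6 = 18.
  x3: f(x3) * nu(x3) = 6 * 3/2 = 9.
  x4: f(x4) * nu(x4) = 4 * 2 = 8.
Summing: mu(A) = 18 + 9 + 8 = 35.

35


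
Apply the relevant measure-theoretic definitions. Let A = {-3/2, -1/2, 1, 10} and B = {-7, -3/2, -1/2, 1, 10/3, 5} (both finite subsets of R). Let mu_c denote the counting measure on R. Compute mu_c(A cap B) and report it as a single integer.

Counting measure on a finite set equals cardinality. mu_c(A cap B) = |A cap B| (elements appearing in both).
Enumerating the elements of A that also lie in B gives 3 element(s).
So mu_c(A cap B) = 3.

3


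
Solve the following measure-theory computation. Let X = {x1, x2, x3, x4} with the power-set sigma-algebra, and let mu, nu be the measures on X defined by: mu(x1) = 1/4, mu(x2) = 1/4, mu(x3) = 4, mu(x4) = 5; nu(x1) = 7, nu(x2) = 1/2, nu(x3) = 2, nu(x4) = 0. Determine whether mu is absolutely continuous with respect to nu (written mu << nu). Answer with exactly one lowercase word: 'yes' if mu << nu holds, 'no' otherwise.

mu << nu means: every nu-null measurable set is also mu-null; equivalently, for every atom x, if nu({x}) = 0 then mu({x}) = 0.
Checking each atom:
  x1: nu = 7 > 0 -> no constraint.
  x2: nu = 1/2 > 0 -> no constraint.
  x3: nu = 2 > 0 -> no constraint.
  x4: nu = 0, mu = 5 > 0 -> violates mu << nu.
The atom(s) x4 violate the condition (nu = 0 but mu > 0). Therefore mu is NOT absolutely continuous w.r.t. nu.

no


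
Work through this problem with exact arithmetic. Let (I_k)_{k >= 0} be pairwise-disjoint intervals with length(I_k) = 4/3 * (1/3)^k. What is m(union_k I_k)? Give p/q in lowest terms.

By countable additivity of the Lebesgue measure on pairwise disjoint measurable sets,
  m(union_{k >= 0} I_k) = sum_{k >= 0} m(I_k) = sum_{k >= 0} a * r^k,
  with a = 4/3 and r = 1/3.
Since 0 < r = 1/3 < 1, the geometric series converges:
  sum_{k >= 0} a * r^k = a / (1 - r).
  = 4/3 / (1 - 1/3)
  = 4/3 / (2/3)
  = 2.

2


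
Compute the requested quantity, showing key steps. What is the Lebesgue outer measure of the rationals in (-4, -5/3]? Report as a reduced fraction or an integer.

The set Q cap (-4, -5/3] is countable (a subset of the countable set Q). Lebesgue outer measure of any countable set is 0: each singleton {q} has m*({q}) = 0, and by countable subadditivity m*(union_k {q_k}) <= sum_k m*({q_k}) = sum_k 0 = 0. The reverse inequality m*(E) >= 0 is automatic. So m*(Q cap (-4, -5/3]) = 0.

0


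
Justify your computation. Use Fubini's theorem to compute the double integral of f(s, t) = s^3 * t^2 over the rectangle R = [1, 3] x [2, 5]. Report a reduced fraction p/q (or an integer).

f(s, t) is a tensor product of a function of s and a function of t, and both factors are bounded continuous (hence Lebesgue integrable) on the rectangle, so Fubini's theorem applies:
  integral_R f d(m x m) = (integral_a1^b1 s^3 ds) * (integral_a2^b2 t^2 dt).
Inner integral in s: integral_{1}^{3} s^3 ds = (3^4 - 1^4)/4
  = 20.
Inner integral in t: integral_{2}^{5} t^2 dt = (5^3 - 2^3)/3
  = 39.
Product: (20) * (39) = 780.

780


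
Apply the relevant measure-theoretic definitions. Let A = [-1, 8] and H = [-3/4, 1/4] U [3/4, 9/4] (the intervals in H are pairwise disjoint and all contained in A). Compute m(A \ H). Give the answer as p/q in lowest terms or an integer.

The ambient interval has length m(A) = 8 - (-1) = 9.
Since the holes are disjoint and sit inside A, by finite additivity
  m(H) = sum_i (b_i - a_i), and m(A \ H) = m(A) - m(H).
Computing the hole measures:
  m(H_1) = 1/4 - (-3/4) = 1.
  m(H_2) = 9/4 - 3/4 = 3/2.
Summed: m(H) = 1 + 3/2 = 5/2.
So m(A \ H) = 9 - 5/2 = 13/2.

13/2


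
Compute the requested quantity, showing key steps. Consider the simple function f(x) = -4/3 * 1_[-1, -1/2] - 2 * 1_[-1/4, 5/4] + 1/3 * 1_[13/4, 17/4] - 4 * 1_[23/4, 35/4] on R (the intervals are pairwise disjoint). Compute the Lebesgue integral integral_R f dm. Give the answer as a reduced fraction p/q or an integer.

For a simple function f = sum_i c_i * 1_{A_i} with disjoint A_i,
  integral f dm = sum_i c_i * m(A_i).
Lengths of the A_i:
  m(A_1) = -1/2 - (-1) = 1/2.
  m(A_2) = 5/4 - (-1/4) = 3/2.
  m(A_3) = 17/4 - 13/4 = 1.
  m(A_4) = 35/4 - 23/4 = 3.
Contributions c_i * m(A_i):
  (-4/3) * (1/2) = -2/3.
  (-2) * (3/2) = -3.
  (1/3) * (1) = 1/3.
  (-4) * (3) = -12.
Total: -2/3 - 3 + 1/3 - 12 = -46/3.

-46/3


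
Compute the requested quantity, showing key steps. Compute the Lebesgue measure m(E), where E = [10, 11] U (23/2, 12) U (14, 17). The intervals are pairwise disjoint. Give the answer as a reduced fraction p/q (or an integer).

For pairwise disjoint intervals, m(union_i I_i) = sum_i m(I_i),
and m is invariant under swapping open/closed endpoints (single points have measure 0).
So m(E) = sum_i (b_i - a_i).
  I_1 has length 11 - 10 = 1.
  I_2 has length 12 - 23/2 = 1/2.
  I_3 has length 17 - 14 = 3.
Summing:
  m(E) = 1 + 1/2 + 3 = 9/2.

9/2


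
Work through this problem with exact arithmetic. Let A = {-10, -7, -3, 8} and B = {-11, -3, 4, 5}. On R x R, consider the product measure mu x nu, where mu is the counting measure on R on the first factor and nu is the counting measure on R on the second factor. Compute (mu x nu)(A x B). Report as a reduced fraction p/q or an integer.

For a measurable rectangle A x B, the product measure satisfies
  (mu x nu)(A x B) = mu(A) * nu(B).
  mu(A) = 4.
  nu(B) = 4.
  (mu x nu)(A x B) = 4 * 4 = 16.

16


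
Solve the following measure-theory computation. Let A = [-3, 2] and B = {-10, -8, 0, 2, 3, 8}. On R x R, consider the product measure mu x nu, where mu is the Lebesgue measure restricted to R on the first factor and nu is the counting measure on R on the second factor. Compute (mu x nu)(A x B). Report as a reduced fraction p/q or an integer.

For a measurable rectangle A x B, the product measure satisfies
  (mu x nu)(A x B) = mu(A) * nu(B).
  mu(A) = 5.
  nu(B) = 6.
  (mu x nu)(A x B) = 5 * 6 = 30.

30


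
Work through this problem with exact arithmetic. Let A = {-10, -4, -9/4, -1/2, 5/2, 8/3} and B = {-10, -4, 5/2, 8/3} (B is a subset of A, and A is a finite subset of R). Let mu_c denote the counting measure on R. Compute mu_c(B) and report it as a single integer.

Counting measure assigns mu_c(E) = |E| (number of elements) when E is finite.
B has 4 element(s), so mu_c(B) = 4.

4


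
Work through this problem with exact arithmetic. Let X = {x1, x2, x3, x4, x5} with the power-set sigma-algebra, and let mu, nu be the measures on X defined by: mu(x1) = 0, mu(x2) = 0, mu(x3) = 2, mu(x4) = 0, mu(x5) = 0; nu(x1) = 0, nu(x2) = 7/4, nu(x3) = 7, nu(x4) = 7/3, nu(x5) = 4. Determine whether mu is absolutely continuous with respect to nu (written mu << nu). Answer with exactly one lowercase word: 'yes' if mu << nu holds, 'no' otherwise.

mu << nu means: every nu-null measurable set is also mu-null; equivalently, for every atom x, if nu({x}) = 0 then mu({x}) = 0.
Checking each atom:
  x1: nu = 0, mu = 0 -> consistent with mu << nu.
  x2: nu = 7/4 > 0 -> no constraint.
  x3: nu = 7 > 0 -> no constraint.
  x4: nu = 7/3 > 0 -> no constraint.
  x5: nu = 4 > 0 -> no constraint.
No atom violates the condition. Therefore mu << nu.

yes


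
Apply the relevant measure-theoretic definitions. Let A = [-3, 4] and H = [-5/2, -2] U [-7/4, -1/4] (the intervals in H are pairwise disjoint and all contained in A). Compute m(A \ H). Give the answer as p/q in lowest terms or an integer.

The ambient interval has length m(A) = 4 - (-3) = 7.
Since the holes are disjoint and sit inside A, by finite additivity
  m(H) = sum_i (b_i - a_i), and m(A \ H) = m(A) - m(H).
Computing the hole measures:
  m(H_1) = -2 - (-5/2) = 1/2.
  m(H_2) = -1/4 - (-7/4) = 3/2.
Summed: m(H) = 1/2 + 3/2 = 2.
So m(A \ H) = 7 - 2 = 5.

5


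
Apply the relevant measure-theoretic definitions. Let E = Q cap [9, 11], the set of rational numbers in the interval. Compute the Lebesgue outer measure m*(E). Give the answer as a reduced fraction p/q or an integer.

The set Q cap [9, 11] is countable (a subset of the countable set Q). Lebesgue outer measure of any countable set is 0: each singleton {q} has m*({q}) = 0, and by countable subadditivity m*(union_k {q_k}) <= sum_k m*({q_k}) = sum_k 0 = 0. The reverse inequality m*(E) >= 0 is automatic. So m*(Q cap [9, 11]) = 0.

0


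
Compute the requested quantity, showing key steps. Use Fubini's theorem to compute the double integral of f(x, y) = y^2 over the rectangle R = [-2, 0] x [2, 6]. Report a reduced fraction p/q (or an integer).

f(x, y) is a tensor product of a function of x and a function of y, and both factors are bounded continuous (hence Lebesgue integrable) on the rectangle, so Fubini's theorem applies:
  integral_R f d(m x m) = (integral_a1^b1 1 dx) * (integral_a2^b2 y^2 dy).
Inner integral in x: integral_{-2}^{0} 1 dx = (0^1 - (-2)^1)/1
  = 2.
Inner integral in y: integral_{2}^{6} y^2 dy = (6^3 - 2^3)/3
  = 208/3.
Product: (2) * (208/3) = 416/3.

416/3


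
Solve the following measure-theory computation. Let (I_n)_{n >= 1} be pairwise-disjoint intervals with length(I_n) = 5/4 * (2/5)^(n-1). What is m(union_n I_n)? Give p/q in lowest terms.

By countable additivity of the Lebesgue measure on pairwise disjoint measurable sets,
  m(union_{n >= 1} I_n) = sum_{n >= 1} m(I_n) = sum_{n >= 1} a * r^(n-1),
  with a = 5/4 and r = 2/5.
Since 0 < r = 2/5 < 1, the geometric series converges:
  sum_{n >= 1} a * r^(n-1) = a / (1 - r).
  = 5/4 / (1 - 2/5)
  = 5/4 / (3/5)
  = 25/12.

25/12


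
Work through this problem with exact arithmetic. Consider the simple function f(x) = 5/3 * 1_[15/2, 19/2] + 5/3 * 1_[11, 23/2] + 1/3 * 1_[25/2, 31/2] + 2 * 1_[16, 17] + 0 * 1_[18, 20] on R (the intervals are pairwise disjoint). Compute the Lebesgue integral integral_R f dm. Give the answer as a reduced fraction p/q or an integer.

For a simple function f = sum_i c_i * 1_{A_i} with disjoint A_i,
  integral f dm = sum_i c_i * m(A_i).
Lengths of the A_i:
  m(A_1) = 19/2 - 15/2 = 2.
  m(A_2) = 23/2 - 11 = 1/2.
  m(A_3) = 31/2 - 25/2 = 3.
  m(A_4) = 17 - 16 = 1.
  m(A_5) = 20 - 18 = 2.
Contributions c_i * m(A_i):
  (5/3) * (2) = 10/3.
  (5/3) * (1/2) = 5/6.
  (1/3) * (3) = 1.
  (2) * (1) = 2.
  (0) * (2) = 0.
Total: 10/3 + 5/6 + 1 + 2 + 0 = 43/6.

43/6


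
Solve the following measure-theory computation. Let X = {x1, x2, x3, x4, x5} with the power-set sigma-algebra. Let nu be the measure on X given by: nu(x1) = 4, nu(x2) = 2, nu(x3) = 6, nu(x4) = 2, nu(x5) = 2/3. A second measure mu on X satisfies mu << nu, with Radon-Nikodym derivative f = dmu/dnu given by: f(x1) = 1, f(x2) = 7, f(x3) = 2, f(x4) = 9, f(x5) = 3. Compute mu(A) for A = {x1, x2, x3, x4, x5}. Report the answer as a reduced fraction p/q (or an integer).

By the defining property of the Radon-Nikodym derivative, for every measurable set A,
  mu(A) = integral_A f dnu.
Since nu is a discrete measure concentrated on the atoms of X, the integral over A reduces to the sum
  mu(A) = sum_{x in A} f(x) * nu({x}).
Computing each term:
  x1: f(x1) * nu(x1) = 1 * 4 = 4.
  x2: f(x2) * nu(x2) = 7 * 2 = 14.
  x3: f(x3) * nu(x3) = 2 * 6 = 12.
  x4: f(x4) * nu(x4) = 9 * 2 = 18.
  x5: f(x5) * nu(x5) = 3 * 2/3 = 2.
Summing: mu(A) = 4 + 14 + 12 + 18 + 2 = 50.

50


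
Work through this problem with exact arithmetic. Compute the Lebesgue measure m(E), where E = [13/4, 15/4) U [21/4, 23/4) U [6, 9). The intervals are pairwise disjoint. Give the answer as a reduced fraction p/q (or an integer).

For pairwise disjoint intervals, m(union_i I_i) = sum_i m(I_i),
and m is invariant under swapping open/closed endpoints (single points have measure 0).
So m(E) = sum_i (b_i - a_i).
  I_1 has length 15/4 - 13/4 = 1/2.
  I_2 has length 23/4 - 21/4 = 1/2.
  I_3 has length 9 - 6 = 3.
Summing:
  m(E) = 1/2 + 1/2 + 3 = 4.

4


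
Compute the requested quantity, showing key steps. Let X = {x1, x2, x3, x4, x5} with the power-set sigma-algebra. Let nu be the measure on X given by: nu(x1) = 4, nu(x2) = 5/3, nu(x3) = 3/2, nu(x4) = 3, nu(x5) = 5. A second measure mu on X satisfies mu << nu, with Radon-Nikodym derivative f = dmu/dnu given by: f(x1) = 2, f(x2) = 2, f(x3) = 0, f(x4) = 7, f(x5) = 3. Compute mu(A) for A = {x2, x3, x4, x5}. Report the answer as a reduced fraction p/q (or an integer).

By the defining property of the Radon-Nikodym derivative, for every measurable set A,
  mu(A) = integral_A f dnu.
Since nu is a discrete measure concentrated on the atoms of X, the integral over A reduces to the sum
  mu(A) = sum_{x in A} f(x) * nu({x}).
Computing each term:
  x2: f(x2) * nu(x2) = 2 * 5/3 = 10/3.
  x3: f(x3) * nu(x3) = 0 * 3/2 = 0.
  x4: f(x4) * nu(x4) = 7 * 3 = 21.
  x5: f(x5) * nu(x5) = 3 * 5 = 15.
Summing: mu(A) = 10/3 + 0 + 21 + 15 = 118/3.

118/3


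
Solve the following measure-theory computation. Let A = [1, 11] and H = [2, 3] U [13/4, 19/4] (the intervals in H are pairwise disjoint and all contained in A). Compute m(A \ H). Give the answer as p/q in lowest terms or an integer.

The ambient interval has length m(A) = 11 - 1 = 10.
Since the holes are disjoint and sit inside A, by finite additivity
  m(H) = sum_i (b_i - a_i), and m(A \ H) = m(A) - m(H).
Computing the hole measures:
  m(H_1) = 3 - 2 = 1.
  m(H_2) = 19/4 - 13/4 = 3/2.
Summed: m(H) = 1 + 3/2 = 5/2.
So m(A \ H) = 10 - 5/2 = 15/2.

15/2


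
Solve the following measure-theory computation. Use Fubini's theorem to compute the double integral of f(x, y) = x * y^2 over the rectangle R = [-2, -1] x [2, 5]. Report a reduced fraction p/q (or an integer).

f(x, y) is a tensor product of a function of x and a function of y, and both factors are bounded continuous (hence Lebesgue integrable) on the rectangle, so Fubini's theorem applies:
  integral_R f d(m x m) = (integral_a1^b1 x dx) * (integral_a2^b2 y^2 dy).
Inner integral in x: integral_{-2}^{-1} x dx = ((-1)^2 - (-2)^2)/2
  = -3/2.
Inner integral in y: integral_{2}^{5} y^2 dy = (5^3 - 2^3)/3
  = 39.
Product: (-3/2) * (39) = -117/2.

-117/2


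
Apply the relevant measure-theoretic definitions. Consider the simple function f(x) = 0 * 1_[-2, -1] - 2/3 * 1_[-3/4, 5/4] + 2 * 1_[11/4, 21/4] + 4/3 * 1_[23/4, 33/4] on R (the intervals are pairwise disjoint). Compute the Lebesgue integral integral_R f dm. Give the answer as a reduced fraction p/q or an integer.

For a simple function f = sum_i c_i * 1_{A_i} with disjoint A_i,
  integral f dm = sum_i c_i * m(A_i).
Lengths of the A_i:
  m(A_1) = -1 - (-2) = 1.
  m(A_2) = 5/4 - (-3/4) = 2.
  m(A_3) = 21/4 - 11/4 = 5/2.
  m(A_4) = 33/4 - 23/4 = 5/2.
Contributions c_i * m(A_i):
  (0) * (1) = 0.
  (-2/3) * (2) = -4/3.
  (2) * (5/2) = 5.
  (4/3) * (5/2) = 10/3.
Total: 0 - 4/3 + 5 + 10/3 = 7.

7


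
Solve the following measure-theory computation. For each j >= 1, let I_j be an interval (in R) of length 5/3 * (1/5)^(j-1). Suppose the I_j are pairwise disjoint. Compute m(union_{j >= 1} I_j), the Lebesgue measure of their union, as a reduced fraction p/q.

By countable additivity of the Lebesgue measure on pairwise disjoint measurable sets,
  m(union_{j >= 1} I_j) = sum_{j >= 1} m(I_j) = sum_{j >= 1} a * r^(j-1),
  with a = 5/3 and r = 1/5.
Since 0 < r = 1/5 < 1, the geometric series converges:
  sum_{j >= 1} a * r^(j-1) = a / (1 - r).
  = 5/3 / (1 - 1/5)
  = 5/3 / (4/5)
  = 25/12.

25/12


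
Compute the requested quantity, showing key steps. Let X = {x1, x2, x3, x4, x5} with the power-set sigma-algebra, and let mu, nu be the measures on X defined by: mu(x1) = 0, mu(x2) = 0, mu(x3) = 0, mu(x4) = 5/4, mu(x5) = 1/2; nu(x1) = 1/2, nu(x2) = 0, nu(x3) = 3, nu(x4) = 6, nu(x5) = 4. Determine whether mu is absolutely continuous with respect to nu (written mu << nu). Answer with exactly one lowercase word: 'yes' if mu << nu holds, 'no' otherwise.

mu << nu means: every nu-null measurable set is also mu-null; equivalently, for every atom x, if nu({x}) = 0 then mu({x}) = 0.
Checking each atom:
  x1: nu = 1/2 > 0 -> no constraint.
  x2: nu = 0, mu = 0 -> consistent with mu << nu.
  x3: nu = 3 > 0 -> no constraint.
  x4: nu = 6 > 0 -> no constraint.
  x5: nu = 4 > 0 -> no constraint.
No atom violates the condition. Therefore mu << nu.

yes


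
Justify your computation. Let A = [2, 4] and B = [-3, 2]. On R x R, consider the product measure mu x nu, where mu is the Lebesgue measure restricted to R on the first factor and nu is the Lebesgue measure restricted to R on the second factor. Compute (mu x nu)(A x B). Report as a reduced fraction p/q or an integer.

For a measurable rectangle A x B, the product measure satisfies
  (mu x nu)(A x B) = mu(A) * nu(B).
  mu(A) = 2.
  nu(B) = 5.
  (mu x nu)(A x B) = 2 * 5 = 10.

10


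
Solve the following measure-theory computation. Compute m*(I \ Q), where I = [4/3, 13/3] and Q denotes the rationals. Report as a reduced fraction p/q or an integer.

The interval I = [4/3, 13/3] has m(I) = 13/3 - 4/3 = 3 (endpoints are measure-zero, so open/closed/half-open agree). Write I = (I cap Q) u (I \ Q). The rationals in I are countable, so m*(I cap Q) = 0 (cover each rational by intervals whose total length is arbitrarily small). By countable subadditivity m*(I) <= m*(I cap Q) + m*(I \ Q), hence m*(I \ Q) >= m(I) = 3. The reverse inequality m*(I \ Q) <= m*(I) = 3 is trivial since (I \ Q) is a subset of I. Therefore m*(I \ Q) = 3.

3


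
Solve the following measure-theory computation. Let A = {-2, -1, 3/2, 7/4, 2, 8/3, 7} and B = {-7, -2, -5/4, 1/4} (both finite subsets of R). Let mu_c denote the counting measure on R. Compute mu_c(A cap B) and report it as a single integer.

Counting measure on a finite set equals cardinality. mu_c(A cap B) = |A cap B| (elements appearing in both).
Enumerating the elements of A that also lie in B gives 1 element(s).
So mu_c(A cap B) = 1.

1


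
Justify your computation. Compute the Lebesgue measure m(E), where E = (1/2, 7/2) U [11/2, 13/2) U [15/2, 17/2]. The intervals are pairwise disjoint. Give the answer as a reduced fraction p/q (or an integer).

For pairwise disjoint intervals, m(union_i I_i) = sum_i m(I_i),
and m is invariant under swapping open/closed endpoints (single points have measure 0).
So m(E) = sum_i (b_i - a_i).
  I_1 has length 7/2 - 1/2 = 3.
  I_2 has length 13/2 - 11/2 = 1.
  I_3 has length 17/2 - 15/2 = 1.
Summing:
  m(E) = 3 + 1 + 1 = 5.

5


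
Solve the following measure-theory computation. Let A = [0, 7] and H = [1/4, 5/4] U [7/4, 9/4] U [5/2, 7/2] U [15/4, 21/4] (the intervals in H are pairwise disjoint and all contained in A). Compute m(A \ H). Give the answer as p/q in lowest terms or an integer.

The ambient interval has length m(A) = 7 - 0 = 7.
Since the holes are disjoint and sit inside A, by finite additivity
  m(H) = sum_i (b_i - a_i), and m(A \ H) = m(A) - m(H).
Computing the hole measures:
  m(H_1) = 5/4 - 1/4 = 1.
  m(H_2) = 9/4 - 7/4 = 1/2.
  m(H_3) = 7/2 - 5/2 = 1.
  m(H_4) = 21/4 - 15/4 = 3/2.
Summed: m(H) = 1 + 1/2 + 1 + 3/2 = 4.
So m(A \ H) = 7 - 4 = 3.

3


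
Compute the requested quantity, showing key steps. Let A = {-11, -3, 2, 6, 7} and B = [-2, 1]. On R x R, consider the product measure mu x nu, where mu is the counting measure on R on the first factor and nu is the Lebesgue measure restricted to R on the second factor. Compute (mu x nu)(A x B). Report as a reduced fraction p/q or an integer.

For a measurable rectangle A x B, the product measure satisfies
  (mu x nu)(A x B) = mu(A) * nu(B).
  mu(A) = 5.
  nu(B) = 3.
  (mu x nu)(A x B) = 5 * 3 = 15.

15


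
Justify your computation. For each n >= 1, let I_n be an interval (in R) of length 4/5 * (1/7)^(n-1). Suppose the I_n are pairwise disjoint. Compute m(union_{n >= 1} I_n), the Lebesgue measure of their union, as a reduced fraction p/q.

By countable additivity of the Lebesgue measure on pairwise disjoint measurable sets,
  m(union_{n >= 1} I_n) = sum_{n >= 1} m(I_n) = sum_{n >= 1} a * r^(n-1),
  with a = 4/5 and r = 1/7.
Since 0 < r = 1/7 < 1, the geometric series converges:
  sum_{n >= 1} a * r^(n-1) = a / (1 - r).
  = 4/5 / (1 - 1/7)
  = 4/5 / (6/7)
  = 14/15.

14/15


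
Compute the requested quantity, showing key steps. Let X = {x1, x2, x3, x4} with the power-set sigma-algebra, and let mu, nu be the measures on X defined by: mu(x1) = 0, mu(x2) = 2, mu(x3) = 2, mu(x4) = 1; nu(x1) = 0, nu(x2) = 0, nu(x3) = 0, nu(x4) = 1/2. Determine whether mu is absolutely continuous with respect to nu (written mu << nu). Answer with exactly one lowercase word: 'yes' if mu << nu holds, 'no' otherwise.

mu << nu means: every nu-null measurable set is also mu-null; equivalently, for every atom x, if nu({x}) = 0 then mu({x}) = 0.
Checking each atom:
  x1: nu = 0, mu = 0 -> consistent with mu << nu.
  x2: nu = 0, mu = 2 > 0 -> violates mu << nu.
  x3: nu = 0, mu = 2 > 0 -> violates mu << nu.
  x4: nu = 1/2 > 0 -> no constraint.
The atom(s) x2, x3 violate the condition (nu = 0 but mu > 0). Therefore mu is NOT absolutely continuous w.r.t. nu.

no


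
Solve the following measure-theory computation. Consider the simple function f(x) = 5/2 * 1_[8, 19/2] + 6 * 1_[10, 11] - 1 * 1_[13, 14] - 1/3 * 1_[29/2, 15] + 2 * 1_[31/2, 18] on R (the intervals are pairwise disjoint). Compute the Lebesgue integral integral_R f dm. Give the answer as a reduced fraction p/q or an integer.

For a simple function f = sum_i c_i * 1_{A_i} with disjoint A_i,
  integral f dm = sum_i c_i * m(A_i).
Lengths of the A_i:
  m(A_1) = 19/2 - 8 = 3/2.
  m(A_2) = 11 - 10 = 1.
  m(A_3) = 14 - 13 = 1.
  m(A_4) = 15 - 29/2 = 1/2.
  m(A_5) = 18 - 31/2 = 5/2.
Contributions c_i * m(A_i):
  (5/2) * (3/2) = 15/4.
  (6) * (1) = 6.
  (-1) * (1) = -1.
  (-1/3) * (1/2) = -1/6.
  (2) * (5/2) = 5.
Total: 15/4 + 6 - 1 - 1/6 + 5 = 163/12.

163/12


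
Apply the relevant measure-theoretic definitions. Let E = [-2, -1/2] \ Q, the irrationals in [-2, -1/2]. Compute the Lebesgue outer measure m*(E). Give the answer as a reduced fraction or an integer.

The interval I = [-2, -1/2] has m(I) = -1/2 - (-2) = 3/2 (endpoints are measure-zero, so open/closed/half-open agree). Write I = (I cap Q) u (I \ Q). The rationals in I are countable, so m*(I cap Q) = 0 (cover each rational by intervals whose total length is arbitrarily small). By countable subadditivity m*(I) <= m*(I cap Q) + m*(I \ Q), hence m*(I \ Q) >= m(I) = 3/2. The reverse inequality m*(I \ Q) <= m*(I) = 3/2 is trivial since (I \ Q) is a subset of I. Therefore m*(I \ Q) = 3/2.

3/2


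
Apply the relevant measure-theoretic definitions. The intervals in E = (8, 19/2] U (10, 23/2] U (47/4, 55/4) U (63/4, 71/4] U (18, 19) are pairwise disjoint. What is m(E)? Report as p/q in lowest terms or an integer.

For pairwise disjoint intervals, m(union_i I_i) = sum_i m(I_i),
and m is invariant under swapping open/closed endpoints (single points have measure 0).
So m(E) = sum_i (b_i - a_i).
  I_1 has length 19/2 - 8 = 3/2.
  I_2 has length 23/2 - 10 = 3/2.
  I_3 has length 55/4 - 47/4 = 2.
  I_4 has length 71/4 - 63/4 = 2.
  I_5 has length 19 - 18 = 1.
Summing:
  m(E) = 3/2 + 3/2 + 2 + 2 + 1 = 8.

8


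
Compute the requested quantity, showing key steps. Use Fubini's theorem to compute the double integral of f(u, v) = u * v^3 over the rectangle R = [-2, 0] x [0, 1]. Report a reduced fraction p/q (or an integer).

f(u, v) is a tensor product of a function of u and a function of v, and both factors are bounded continuous (hence Lebesgue integrable) on the rectangle, so Fubini's theorem applies:
  integral_R f d(m x m) = (integral_a1^b1 u du) * (integral_a2^b2 v^3 dv).
Inner integral in u: integral_{-2}^{0} u du = (0^2 - (-2)^2)/2
  = -2.
Inner integral in v: integral_{0}^{1} v^3 dv = (1^4 - 0^4)/4
  = 1/4.
Product: (-2) * (1/4) = -1/2.

-1/2


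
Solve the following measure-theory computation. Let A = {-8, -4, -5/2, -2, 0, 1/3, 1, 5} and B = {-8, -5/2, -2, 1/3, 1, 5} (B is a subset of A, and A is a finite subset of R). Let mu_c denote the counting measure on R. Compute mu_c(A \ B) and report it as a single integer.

Counting measure assigns mu_c(E) = |E| (number of elements) when E is finite. For B subset A, A \ B is the set of elements of A not in B, so |A \ B| = |A| - |B|.
|A| = 8, |B| = 6, so mu_c(A \ B) = 8 - 6 = 2.

2


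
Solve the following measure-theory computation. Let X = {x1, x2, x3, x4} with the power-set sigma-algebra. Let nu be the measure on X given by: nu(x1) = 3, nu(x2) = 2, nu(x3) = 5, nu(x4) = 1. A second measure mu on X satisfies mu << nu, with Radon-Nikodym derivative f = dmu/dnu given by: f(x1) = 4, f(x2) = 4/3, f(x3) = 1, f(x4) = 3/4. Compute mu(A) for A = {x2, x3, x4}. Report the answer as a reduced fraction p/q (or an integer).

By the defining property of the Radon-Nikodym derivative, for every measurable set A,
  mu(A) = integral_A f dnu.
Since nu is a discrete measure concentrated on the atoms of X, the integral over A reduces to the sum
  mu(A) = sum_{x in A} f(x) * nu({x}).
Computing each term:
  x2: f(x2) * nu(x2) = 4/3 * 2 = 8/3.
  x3: f(x3) * nu(x3) = 1 * 5 = 5.
  x4: f(x4) * nu(x4) = 3/4 * 1 = 3/4.
Summing: mu(A) = 8/3 + 5 + 3/4 = 101/12.

101/12


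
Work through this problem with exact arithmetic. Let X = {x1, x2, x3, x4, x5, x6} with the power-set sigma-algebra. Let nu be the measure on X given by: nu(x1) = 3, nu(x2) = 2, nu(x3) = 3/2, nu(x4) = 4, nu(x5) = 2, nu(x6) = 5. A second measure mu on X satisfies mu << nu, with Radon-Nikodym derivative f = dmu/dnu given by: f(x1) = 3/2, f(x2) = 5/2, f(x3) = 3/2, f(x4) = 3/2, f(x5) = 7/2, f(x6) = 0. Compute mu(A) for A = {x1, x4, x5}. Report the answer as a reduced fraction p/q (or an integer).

By the defining property of the Radon-Nikodym derivative, for every measurable set A,
  mu(A) = integral_A f dnu.
Since nu is a discrete measure concentrated on the atoms of X, the integral over A reduces to the sum
  mu(A) = sum_{x in A} f(x) * nu({x}).
Computing each term:
  x1: f(x1) * nu(x1) = 3/2 * 3 = 9/2.
  x4: f(x4) * nu(x4) = 3/2 * 4 = 6.
  x5: f(x5) * nu(x5) = 7/2 * 2 = 7.
Summing: mu(A) = 9/2 + 6 + 7 = 35/2.

35/2


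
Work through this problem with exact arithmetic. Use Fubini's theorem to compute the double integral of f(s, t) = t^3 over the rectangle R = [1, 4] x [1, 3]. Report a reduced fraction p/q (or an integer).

f(s, t) is a tensor product of a function of s and a function of t, and both factors are bounded continuous (hence Lebesgue integrable) on the rectangle, so Fubini's theorem applies:
  integral_R f d(m x m) = (integral_a1^b1 1 ds) * (integral_a2^b2 t^3 dt).
Inner integral in s: integral_{1}^{4} 1 ds = (4^1 - 1^1)/1
  = 3.
Inner integral in t: integral_{1}^{3} t^3 dt = (3^4 - 1^4)/4
  = 20.
Product: (3) * (20) = 60.

60


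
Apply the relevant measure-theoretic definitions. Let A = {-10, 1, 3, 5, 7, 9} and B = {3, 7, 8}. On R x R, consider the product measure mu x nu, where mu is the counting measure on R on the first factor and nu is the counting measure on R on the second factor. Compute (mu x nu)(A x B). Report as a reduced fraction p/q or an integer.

For a measurable rectangle A x B, the product measure satisfies
  (mu x nu)(A x B) = mu(A) * nu(B).
  mu(A) = 6.
  nu(B) = 3.
  (mu x nu)(A x B) = 6 * 3 = 18.

18


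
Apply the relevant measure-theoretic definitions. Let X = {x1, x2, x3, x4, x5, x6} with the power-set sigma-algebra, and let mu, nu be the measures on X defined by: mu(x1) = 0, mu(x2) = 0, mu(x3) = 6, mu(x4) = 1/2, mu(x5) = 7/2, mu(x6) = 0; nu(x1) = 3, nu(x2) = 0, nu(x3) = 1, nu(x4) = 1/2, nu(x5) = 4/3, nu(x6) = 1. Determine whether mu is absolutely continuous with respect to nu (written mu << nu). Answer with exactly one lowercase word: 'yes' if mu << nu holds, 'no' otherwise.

mu << nu means: every nu-null measurable set is also mu-null; equivalently, for every atom x, if nu({x}) = 0 then mu({x}) = 0.
Checking each atom:
  x1: nu = 3 > 0 -> no constraint.
  x2: nu = 0, mu = 0 -> consistent with mu << nu.
  x3: nu = 1 > 0 -> no constraint.
  x4: nu = 1/2 > 0 -> no constraint.
  x5: nu = 4/3 > 0 -> no constraint.
  x6: nu = 1 > 0 -> no constraint.
No atom violates the condition. Therefore mu << nu.

yes
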